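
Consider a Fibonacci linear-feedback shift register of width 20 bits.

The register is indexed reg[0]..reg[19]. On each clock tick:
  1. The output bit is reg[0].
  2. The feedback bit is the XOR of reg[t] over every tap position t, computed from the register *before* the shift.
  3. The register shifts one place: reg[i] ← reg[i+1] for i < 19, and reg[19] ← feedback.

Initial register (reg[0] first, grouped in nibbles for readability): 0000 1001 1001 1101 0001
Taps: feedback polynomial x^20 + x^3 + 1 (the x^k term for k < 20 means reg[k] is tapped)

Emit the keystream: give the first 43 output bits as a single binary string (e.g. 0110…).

0000100110011101000101000101011101011011011

tick  register→output (feedback)
  0  00001001100111010001→0 (0)
  1  00010011001110100010→0 (1)
  2  00100110011101000101→0 (0)
  3  01001100111010001010→0 (0)
  4  10011001110100010100→1 (0)
  5  00110011101000101000→0 (1)
  6  01100111010001010001→0 (0)
  7  11001110100010100010→1 (1)
  8  10011101000101000101→1 (0)
  9  00111010001010001010→0 (1)
 10  01110100010100010101→0 (1)
 11  11101000101000101011→1 (1)
 12  11010001010001010111→1 (0)
 13  10100010100010101110→1 (1)
 14  01000101000101011101→0 (0)
 15  10001010001010111010→1 (1)
 16  00010100010101110101→0 (1)
 17  00101000101011101011→0 (0)
 18  01010001010111010110→0 (1)
 19  10100010101110101101→1 (1)
 20  01000101011101011011→0 (0)
 21  10001010111010110110→1 (1)
 22  00010101110101101101→0 (1)
 23  00101011101011011011→0 (0)
 24  01010111010110110110→0 (1)
 25  10101110101101101101→1 (1)
 26  01011101011011011011→0 (1)
 27  10111010110110110111→1 (0)
 28  01110101101101101110→0 (1)
 29  11101011011011011101→1 (1)
 30  11010110110110111011→1 (0)
 31  10101101101101110110→1 (1)
 32  01011011011011101101→0 (1)
 33  10110110110111011011→1 (0)
 34  01101101101110110110→0 (0)
 35  11011011011101101100→1 (0)
 36  10110110111011011000→1 (0)
 37  01101101110110110000→0 (0)
 38  11011011101101100000→1 (0)
 39  10110111011011000000→1 (0)
 40  01101110110110000000→0 (0)
 41  11011101101100000000→1 (0)
 42  10111011011000000000→1 (0)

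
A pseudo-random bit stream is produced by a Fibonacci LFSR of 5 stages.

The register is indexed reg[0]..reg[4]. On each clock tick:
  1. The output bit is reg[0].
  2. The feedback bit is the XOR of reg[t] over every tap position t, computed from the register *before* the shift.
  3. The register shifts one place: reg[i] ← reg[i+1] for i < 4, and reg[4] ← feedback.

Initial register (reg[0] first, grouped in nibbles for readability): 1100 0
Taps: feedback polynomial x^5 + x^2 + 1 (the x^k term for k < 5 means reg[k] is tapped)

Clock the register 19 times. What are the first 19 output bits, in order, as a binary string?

1100011011101010000

step | reg (before) | out | fb
   0 | 11000 | 1 | 1
   1 | 10001 | 1 | 1
   2 | 00011 | 0 | 0
   3 | 00110 | 0 | 1
   4 | 01101 | 0 | 1
   5 | 11011 | 1 | 1
   6 | 10111 | 1 | 0
   7 | 01110 | 0 | 1
   8 | 11101 | 1 | 0
   9 | 11010 | 1 | 1
  10 | 10101 | 1 | 0
  11 | 01010 | 0 | 0
  12 | 10100 | 1 | 0
  13 | 01000 | 0 | 0
  14 | 10000 | 1 | 1
  15 | 00001 | 0 | 0
  16 | 00010 | 0 | 0
  17 | 00100 | 0 | 1
  18 | 01001 | 0 | 0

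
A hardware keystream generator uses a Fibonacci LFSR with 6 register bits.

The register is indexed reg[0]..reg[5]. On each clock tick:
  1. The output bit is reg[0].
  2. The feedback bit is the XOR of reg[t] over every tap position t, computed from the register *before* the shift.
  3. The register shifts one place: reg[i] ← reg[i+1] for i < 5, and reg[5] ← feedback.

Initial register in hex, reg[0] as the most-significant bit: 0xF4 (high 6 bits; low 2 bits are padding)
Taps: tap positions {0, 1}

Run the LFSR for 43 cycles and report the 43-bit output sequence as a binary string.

1111010001110010010110111011001101010111111

tick  register→output (feedback)
  0  111101→1 (0)
  1  111010→1 (0)
  2  110100→1 (0)
  3  101000→1 (1)
  4  010001→0 (1)
  5  100011→1 (1)
  6  000111→0 (0)
  7  001110→0 (0)
  8  011100→0 (1)
  9  111001→1 (0)
 10  110010→1 (0)
 11  100100→1 (1)
 12  001001→0 (0)
 13  010010→0 (1)
 14  100101→1 (1)
 15  001011→0 (0)
 16  010110→0 (1)
 17  101101→1 (1)
 18  011011→0 (1)
 19  110111→1 (0)
 20  101110→1 (1)
 21  011101→0 (1)
 22  111011→1 (0)
 23  110110→1 (0)
 24  101100→1 (1)
 25  011001→0 (1)
 26  110011→1 (0)
 27  100110→1 (1)
 28  001101→0 (0)
 29  011010→0 (1)
 30  110101→1 (0)
 31  101010→1 (1)
 32  010101→0 (1)
 33  101011→1 (1)
 34  010111→0 (1)
 35  101111→1 (1)
 36  011111→0 (1)
 37  111111→1 (0)
 38  111110→1 (0)
 39  111100→1 (0)
 40  111000→1 (0)
 41  110000→1 (0)
 42  100000→1 (1)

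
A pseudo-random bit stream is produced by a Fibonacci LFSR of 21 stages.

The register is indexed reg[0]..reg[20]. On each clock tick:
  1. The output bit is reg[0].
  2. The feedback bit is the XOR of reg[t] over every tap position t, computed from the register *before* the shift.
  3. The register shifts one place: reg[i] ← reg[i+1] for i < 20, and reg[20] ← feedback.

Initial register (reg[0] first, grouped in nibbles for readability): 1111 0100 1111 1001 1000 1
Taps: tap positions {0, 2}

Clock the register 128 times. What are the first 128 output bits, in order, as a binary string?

11110100111110011000100100111000111111010110111011011000010001101010110111001010111000001101011100001011000111000101100100111011

tick  register→output (feedback)
  0  111101001111100110001→1 (0)
  1  111010011111001100010→1 (0)
  2  110100111110011000100→1 (1)
  3  101001111100110001001→1 (0)
  4  010011111001100010010→0 (0)
  5  100111110011000100100→1 (1)
  6  001111100110001001001→0 (1)
  7  011111001100010010011→0 (1)
  8  111110011000100100111→1 (0)
  9  111100110001001001110→1 (0)
 10  111001100010010011100→1 (0)
 11  110011000100100111000→1 (1)
 12  100110001001001110001→1 (1)
 13  001100010010011100011→0 (1)
 14  011000100100111000111→0 (1)
 15  110001001001110001111→1 (1)
 16  100010010011100011111→1 (1)
 17  000100100111000111111→0 (0)
 18  001001001110001111110→0 (1)
 19  010010011100011111101→0 (0)
 20  100100111000111111010→1 (1)
 21  001001110001111110101→0 (1)
 22  010011100011111101011→0 (0)
 23  100111000111111010110→1 (1)
 24  001110001111110101101→0 (1)
 25  011100011111101011011→0 (1)
 26  111000111111010110111→1 (0)
 27  110001111110101101110→1 (1)
 28  100011111101011011101→1 (1)
 29  000111111010110111011→0 (0)
 30  001111110101101110110→0 (1)
 31  011111101011011101101→0 (1)
 32  111111010110111011011→1 (0)
 33  111110101101110110110→1 (0)
 34  111101011011101101100→1 (0)
 35  111010110111011011000→1 (0)
 36  110101101110110110000→1 (1)
 37  101011011101101100001→1 (0)
 38  010110111011011000010→0 (0)
 39  101101110110110000100→1 (0)
 40  011011101101100001000→0 (1)
 41  110111011011000010001→1 (1)
 42  101110110110000100011→1 (0)
 43  011101101100001000110→0 (1)
 44  111011011000010001101→1 (0)
 45  110110110000100011010→1 (1)
 46  101101100001000110101→1 (0)
 47  011011000010001101010→0 (1)
 48  110110000100011010101→1 (1)
 49  101100001000110101011→1 (0)
 50  011000010001101010110→0 (1)
 51  110000100011010101101→1 (1)
 52  100001000110101011011→1 (1)
 53  000010001101010110111→0 (0)
 54  000100011010101101110→0 (0)
 55  001000110101011011100→0 (1)
 56  010001101010110111001→0 (0)
 57  100011010101101110010→1 (1)
 58  000110101011011100101→0 (0)
 59  001101010110111001010→0 (1)
 60  011010101101110010101→0 (1)
 61  110101011011100101011→1 (1)
 62  101010110111001010111→1 (0)
 63  010101101110010101110→0 (0)
 64  101011011100101011100→1 (0)
 65  010110111001010111000→0 (0)
 66  101101110010101110000→1 (0)
 67  011011100101011100000→0 (1)
 68  110111001010111000001→1 (1)
 69  101110010101110000011→1 (0)
 70  011100101011100000110→0 (1)
 71  111001010111000001101→1 (0)
 72  110010101110000011010→1 (1)
 73  100101011100000110101→1 (1)
 74  001010111000001101011→0 (1)
 75  010101110000011010111→0 (0)
 76  101011100000110101110→1 (0)
 77  010111000001101011100→0 (0)
 78  101110000011010111000→1 (0)
 79  011100000110101110000→0 (1)
 80  111000001101011100001→1 (0)
 81  110000011010111000010→1 (1)
 82  100000110101110000101→1 (1)
 83  000001101011100001011→0 (0)
 84  000011010111000010110→0 (0)
 85  000110101110000101100→0 (0)
 86  001101011100001011000→0 (1)
 87  011010111000010110001→0 (1)
 88  110101110000101100011→1 (1)
 89  101011100001011000111→1 (0)
 90  010111000010110001110→0 (0)
 91  101110000101100011100→1 (0)
 92  011100001011000111000→0 (1)
 93  111000010110001110001→1 (0)
 94  110000101100011100010→1 (1)
 95  100001011000111000101→1 (1)
 96  000010110001110001011→0 (0)
 97  000101100011100010110→0 (0)
 98  001011000111000101100→0 (1)
 99  010110001110001011001→0 (0)
100  101100011100010110010→1 (0)
101  011000111000101100100→0 (1)
102  110001110001011001001→1 (1)
103  100011100010110010011→1 (1)
104  000111000101100100111→0 (0)
105  001110001011001001110→0 (1)
106  011100010110010011101→0 (1)
107  111000101100100111011→1 (0)
108  110001011001001110110→1 (1)
109  100010110010011101101→1 (1)
110  000101100100111011011→0 (0)
111  001011001001110110110→0 (1)
112  010110010011101101101→0 (0)
113  101100100111011011010→1 (0)
114  011001001110110110100→0 (1)
115  110010011101101101001→1 (1)
116  100100111011011010011→1 (1)
117  001001110110110100111→0 (1)
118  010011101101101001111→0 (0)
119  100111011011010011110→1 (1)
120  001110110110100111101→0 (1)
121  011101101101001111011→0 (1)
122  111011011010011110111→1 (0)
123  110110110100111101110→1 (1)
124  101101101001111011101→1 (0)
125  011011010011110111010→0 (1)
126  110110100111101110101→1 (1)
127  101101001111011101011→1 (0)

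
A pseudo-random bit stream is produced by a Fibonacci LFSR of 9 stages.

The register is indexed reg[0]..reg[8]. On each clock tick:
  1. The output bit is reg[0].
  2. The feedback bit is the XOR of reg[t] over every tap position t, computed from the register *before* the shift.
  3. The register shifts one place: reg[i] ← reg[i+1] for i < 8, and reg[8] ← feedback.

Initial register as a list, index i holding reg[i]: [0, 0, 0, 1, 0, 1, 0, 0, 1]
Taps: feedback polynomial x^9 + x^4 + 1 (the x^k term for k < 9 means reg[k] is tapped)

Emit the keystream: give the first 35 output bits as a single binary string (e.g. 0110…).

00010100101011110010111011100000011

step | reg (before) | out | fb
   0 | 000101001 | 0 | 0
   1 | 001010010 | 0 | 1
   2 | 010100101 | 0 | 0
   3 | 101001010 | 1 | 1
   4 | 010010101 | 0 | 1
   5 | 100101011 | 1 | 1
   6 | 001010111 | 0 | 1
   7 | 010101111 | 0 | 0
   8 | 101011110 | 1 | 0
   9 | 010111100 | 0 | 1
  10 | 101111001 | 1 | 0
  11 | 011110010 | 0 | 1
  12 | 111100101 | 1 | 1
  13 | 111001011 | 1 | 1
  14 | 110010111 | 1 | 0
  15 | 100101110 | 1 | 1
  16 | 001011101 | 0 | 1
  17 | 010111011 | 0 | 1
  18 | 101110111 | 1 | 0
  19 | 011101110 | 0 | 0
  20 | 111011100 | 1 | 0
  21 | 110111000 | 1 | 0
  22 | 101110000 | 1 | 0
  23 | 011100000 | 0 | 0
  24 | 111000000 | 1 | 1
  25 | 110000001 | 1 | 1
  26 | 100000011 | 1 | 1
  27 | 000000111 | 0 | 0
  28 | 000001110 | 0 | 0
  29 | 000011100 | 0 | 1
  30 | 000111001 | 0 | 1
  31 | 001110011 | 0 | 1
  32 | 011100111 | 0 | 0
  33 | 111001110 | 1 | 1
  34 | 110011101 | 1 | 0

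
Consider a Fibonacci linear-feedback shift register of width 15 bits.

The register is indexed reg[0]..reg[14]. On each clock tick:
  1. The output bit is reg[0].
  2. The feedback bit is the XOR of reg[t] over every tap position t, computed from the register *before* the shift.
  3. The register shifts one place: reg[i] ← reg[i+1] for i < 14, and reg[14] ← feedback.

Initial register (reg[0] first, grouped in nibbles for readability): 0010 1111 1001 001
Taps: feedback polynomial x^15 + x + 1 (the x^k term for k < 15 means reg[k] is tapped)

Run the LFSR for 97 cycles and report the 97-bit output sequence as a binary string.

0010111110010010111000010110111001000111011001011001001101011101011010111100111101111000101000110

k : reg_k → out_k, fb_k
0: 001011111001001 → 0, fb=0
1: 010111110010010 → 0, fb=1
2: 101111100100101 → 1, fb=1
3: 011111001001011 → 0, fb=1
4: 111110010010111 → 1, fb=0
5: 111100100101110 → 1, fb=0
6: 111001001011100 → 1, fb=0
7: 110010010111000 → 1, fb=0
8: 100100101110000 → 1, fb=1
9: 001001011100001 → 0, fb=0
10: 010010111000010 → 0, fb=1
11: 100101110000101 → 1, fb=1
12: 001011100001011 → 0, fb=0
13: 010111000010110 → 0, fb=1
14: 101110000101101 → 1, fb=1
15: 011100001011011 → 0, fb=1
16: 111000010110111 → 1, fb=0
17: 110000101101110 → 1, fb=0
18: 100001011011100 → 1, fb=1
19: 000010110111001 → 0, fb=0
20: 000101101110010 → 0, fb=0
21: 001011011100100 → 0, fb=0
22: 010110111001000 → 0, fb=1
23: 101101110010001 → 1, fb=1
24: 011011100100011 → 0, fb=1
25: 110111001000111 → 1, fb=0
26: 101110010001110 → 1, fb=1
27: 011100100011101 → 0, fb=1
28: 111001000111011 → 1, fb=0
29: 110010001110110 → 1, fb=0
30: 100100011101100 → 1, fb=1
31: 001000111011001 → 0, fb=0
32: 010001110110010 → 0, fb=1
33: 100011101100101 → 1, fb=1
34: 000111011001011 → 0, fb=0
35: 001110110010110 → 0, fb=0
36: 011101100101100 → 0, fb=1
37: 111011001011001 → 1, fb=0
38: 110110010110010 → 1, fb=0
39: 101100101100100 → 1, fb=1
40: 011001011001001 → 0, fb=1
41: 110010110010011 → 1, fb=0
42: 100101100100110 → 1, fb=1
43: 001011001001101 → 0, fb=0
44: 010110010011010 → 0, fb=1
45: 101100100110101 → 1, fb=1
46: 011001001101011 → 0, fb=1
47: 110010011010111 → 1, fb=0
48: 100100110101110 → 1, fb=1
49: 001001101011101 → 0, fb=0
50: 010011010111010 → 0, fb=1
51: 100110101110101 → 1, fb=1
52: 001101011101011 → 0, fb=0
53: 011010111010110 → 0, fb=1
54: 110101110101101 → 1, fb=0
55: 101011101011010 → 1, fb=1
56: 010111010110101 → 0, fb=1
57: 101110101101011 → 1, fb=1
58: 011101011010111 → 0, fb=1
59: 111010110101111 → 1, fb=0
60: 110101101011110 → 1, fb=0
61: 101011010111100 → 1, fb=1
62: 010110101111001 → 0, fb=1
63: 101101011110011 → 1, fb=1
64: 011010111100111 → 0, fb=1
65: 110101111001111 → 1, fb=0
66: 101011110011110 → 1, fb=1
67: 010111100111101 → 0, fb=1
68: 101111001111011 → 1, fb=1
69: 011110011110111 → 0, fb=1
70: 111100111101111 → 1, fb=0
71: 111001111011110 → 1, fb=0
72: 110011110111100 → 1, fb=0
73: 100111101111000 → 1, fb=1
74: 001111011110001 → 0, fb=0
75: 011110111100010 → 0, fb=1
76: 111101111000101 → 1, fb=0
77: 111011110001010 → 1, fb=0
78: 110111100010100 → 1, fb=0
79: 101111000101000 → 1, fb=1
80: 011110001010001 → 0, fb=1
81: 111100010100011 → 1, fb=0
82: 111000101000110 → 1, fb=0
83: 110001010001100 → 1, fb=0
84: 100010100011000 → 1, fb=1
85: 000101000110001 → 0, fb=0
86: 001010001100010 → 0, fb=0
87: 010100011000100 → 0, fb=1
88: 101000110001001 → 1, fb=1
89: 010001100010011 → 0, fb=1
90: 100011000100111 → 1, fb=1
91: 000110001001111 → 0, fb=0
92: 001100010011110 → 0, fb=0
93: 011000100111100 → 0, fb=1
94: 110001001111001 → 1, fb=0
95: 100010011110010 → 1, fb=1
96: 000100111100101 → 0, fb=0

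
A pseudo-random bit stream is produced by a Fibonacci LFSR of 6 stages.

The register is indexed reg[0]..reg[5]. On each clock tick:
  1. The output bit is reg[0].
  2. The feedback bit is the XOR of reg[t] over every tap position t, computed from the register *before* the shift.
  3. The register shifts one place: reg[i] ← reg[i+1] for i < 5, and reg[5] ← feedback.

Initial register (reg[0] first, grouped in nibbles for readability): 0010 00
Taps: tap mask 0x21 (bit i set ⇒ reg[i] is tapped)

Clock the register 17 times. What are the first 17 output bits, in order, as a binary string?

k : reg_k → out_k, fb_k
0: 001000 → 0, fb=0
1: 010000 → 0, fb=0
2: 100000 → 1, fb=1
3: 000001 → 0, fb=1
4: 000011 → 0, fb=1
5: 000111 → 0, fb=1
6: 001111 → 0, fb=1
7: 011111 → 0, fb=1
8: 111111 → 1, fb=0
9: 111110 → 1, fb=1
10: 111101 → 1, fb=0
11: 111010 → 1, fb=1
12: 110101 → 1, fb=0
13: 101010 → 1, fb=1
14: 010101 → 0, fb=1
15: 101011 → 1, fb=0
16: 010110 → 0, fb=0

00100000111111010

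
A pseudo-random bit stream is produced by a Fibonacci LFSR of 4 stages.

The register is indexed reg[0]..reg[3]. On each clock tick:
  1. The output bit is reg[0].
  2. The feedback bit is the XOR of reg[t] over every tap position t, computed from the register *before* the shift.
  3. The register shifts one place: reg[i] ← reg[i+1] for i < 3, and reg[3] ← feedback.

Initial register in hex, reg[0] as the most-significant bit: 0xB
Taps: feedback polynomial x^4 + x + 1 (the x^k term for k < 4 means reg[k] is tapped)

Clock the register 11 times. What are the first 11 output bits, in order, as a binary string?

step | reg (before) | out | fb
   0 | 1011 | 1 | 1
   1 | 0111 | 0 | 1
   2 | 1111 | 1 | 0
   3 | 1110 | 1 | 0
   4 | 1100 | 1 | 0
   5 | 1000 | 1 | 1
   6 | 0001 | 0 | 0
   7 | 0010 | 0 | 0
   8 | 0100 | 0 | 1
   9 | 1001 | 1 | 1
  10 | 0011 | 0 | 0

10111100010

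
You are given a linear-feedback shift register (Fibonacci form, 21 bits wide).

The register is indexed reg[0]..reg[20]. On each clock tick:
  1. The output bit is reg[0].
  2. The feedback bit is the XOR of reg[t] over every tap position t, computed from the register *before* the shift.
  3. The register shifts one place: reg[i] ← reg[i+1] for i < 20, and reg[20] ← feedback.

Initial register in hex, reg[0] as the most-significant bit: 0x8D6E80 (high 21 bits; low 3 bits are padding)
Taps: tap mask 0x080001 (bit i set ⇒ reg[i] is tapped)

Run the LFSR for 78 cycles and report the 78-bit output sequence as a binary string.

k : reg_k → out_k, fb_k
0: 100011010110111010000 → 1, fb=1
1: 000110101101110100001 → 0, fb=0
2: 001101011011101000010 → 0, fb=1
3: 011010110111010000101 → 0, fb=0
4: 110101101110100001010 → 1, fb=0
5: 101011011101000010100 → 1, fb=1
6: 010110111010000101001 → 0, fb=0
7: 101101110100001010010 → 1, fb=0
8: 011011101000010100100 → 0, fb=0
9: 110111010000101001000 → 1, fb=1
10: 101110100001010010001 → 1, fb=1
11: 011101000010100100011 → 0, fb=1
12: 111010000101001000111 → 1, fb=0
13: 110100001010010001110 → 1, fb=0
14: 101000010100100011100 → 1, fb=1
15: 010000101001000111001 → 0, fb=0
16: 100001010010001110010 → 1, fb=0
17: 000010100100011100100 → 0, fb=0
18: 000101001000111001000 → 0, fb=0
19: 001010010001110010000 → 0, fb=0
20: 010100100011100100000 → 0, fb=0
21: 101001000111001000000 → 1, fb=1
22: 010010001110010000001 → 0, fb=0
23: 100100011100100000010 → 1, fb=0
24: 001000111001000000100 → 0, fb=0
25: 010001110010000001000 → 0, fb=0
26: 100011100100000010000 → 1, fb=1
27: 000111001000000100001 → 0, fb=0
28: 001110010000001000010 → 0, fb=1
29: 011100100000010000101 → 0, fb=0
30: 111001000000100001010 → 1, fb=0
31: 110010000001000010100 → 1, fb=1
32: 100100000010000101001 → 1, fb=1
33: 001000000100001010011 → 0, fb=1
34: 010000001000010100111 → 0, fb=1
35: 100000010000101001111 → 1, fb=0
36: 000000100001010011110 → 0, fb=1
37: 000001000010100111101 → 0, fb=0
38: 000010000101001111010 → 0, fb=1
39: 000100001010011110101 → 0, fb=0
40: 001000010100111101010 → 0, fb=1
41: 010000101001111010101 → 0, fb=0
42: 100001010011110101010 → 1, fb=0
43: 000010100111101010100 → 0, fb=0
44: 000101001111010101000 → 0, fb=0
45: 001010011110101010000 → 0, fb=0
46: 010100111101010100000 → 0, fb=0
47: 101001111010101000000 → 1, fb=1
48: 010011110101010000001 → 0, fb=0
49: 100111101010100000010 → 1, fb=0
50: 001111010101000000100 → 0, fb=0
51: 011110101010000001000 → 0, fb=0
52: 111101010100000010000 → 1, fb=1
53: 111010101000000100001 → 1, fb=1
54: 110101010000001000011 → 1, fb=0
55: 101010100000010000110 → 1, fb=0
56: 010101000000100001100 → 0, fb=0
57: 101010000001000011000 → 1, fb=1
58: 010100000010000110001 → 0, fb=0
59: 101000000100001100010 → 1, fb=0
60: 010000001000011000100 → 0, fb=0
61: 100000010000110001000 → 1, fb=1
62: 000000100001100010001 → 0, fb=0
63: 000001000011000100010 → 0, fb=1
64: 000010000110001000101 → 0, fb=0
65: 000100001100010001010 → 0, fb=1
66: 001000011000100010101 → 0, fb=0
67: 010000110001000101010 → 0, fb=1
68: 100001100010001010101 → 1, fb=1
69: 000011000100010101011 → 0, fb=1
70: 000110001000101010111 → 0, fb=1
71: 001100010001010101111 → 0, fb=1
72: 011000100010101011111 → 0, fb=1
73: 110001000101010111111 → 1, fb=0
74: 100010001010101111110 → 1, fb=0
75: 000100010101011111100 → 0, fb=0
76: 001000101010111111000 → 0, fb=0
77: 010001010101111110000 → 0, fb=0

100011010110111010000101001000111001000000100001010011110101010000001000011000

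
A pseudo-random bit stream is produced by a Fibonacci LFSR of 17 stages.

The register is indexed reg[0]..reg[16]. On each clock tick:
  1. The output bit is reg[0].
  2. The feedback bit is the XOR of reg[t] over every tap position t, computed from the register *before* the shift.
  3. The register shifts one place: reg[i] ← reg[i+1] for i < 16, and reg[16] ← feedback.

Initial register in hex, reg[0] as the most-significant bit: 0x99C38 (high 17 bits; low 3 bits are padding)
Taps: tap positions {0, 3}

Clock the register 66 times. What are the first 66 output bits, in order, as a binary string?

step | reg (before) | out | fb
   0 | 10011001110000111 | 1 | 0
   1 | 00110011100001110 | 0 | 1
   2 | 01100111000011101 | 0 | 0
   3 | 11001110000111010 | 1 | 1
   4 | 10011100001110101 | 1 | 0
   5 | 00111000011101010 | 0 | 1
   6 | 01110000111010101 | 0 | 1
   7 | 11100001110101011 | 1 | 1
   8 | 11000011101010111 | 1 | 1
   9 | 10000111010101111 | 1 | 1
  10 | 00001110101011111 | 0 | 0
  11 | 00011101010111110 | 0 | 1
  12 | 00111010101111101 | 0 | 1
  13 | 01110101011111011 | 0 | 1
  14 | 11101010111110111 | 1 | 1
  15 | 11010101111101111 | 1 | 0
  16 | 10101011111011110 | 1 | 1
  17 | 01010111110111101 | 0 | 1
  18 | 10101111101111011 | 1 | 1
  19 | 01011111011110111 | 0 | 1
  20 | 10111110111101111 | 1 | 0
  21 | 01111101111011110 | 0 | 1
  22 | 11111011110111101 | 1 | 0
  23 | 11110111101111010 | 1 | 0
  24 | 11101111011110100 | 1 | 1
  25 | 11011110111101001 | 1 | 0
  26 | 10111101111010010 | 1 | 0
  27 | 01111011110100100 | 0 | 1
  28 | 11110111101001001 | 1 | 0
  29 | 11101111010010010 | 1 | 1
  30 | 11011110100100101 | 1 | 0
  31 | 10111101001001010 | 1 | 0
  32 | 01111010010010100 | 0 | 1
  33 | 11110100100101001 | 1 | 0
  34 | 11101001001010010 | 1 | 1
  35 | 11010010010100101 | 1 | 0
  36 | 10100100101001010 | 1 | 1
  37 | 01001001010010101 | 0 | 0
  38 | 10010010100101010 | 1 | 0
  39 | 00100101001010100 | 0 | 0
  40 | 01001010010101000 | 0 | 0
  41 | 10010100101010000 | 1 | 0
  42 | 00101001010100000 | 0 | 0
  43 | 01010010101000000 | 0 | 1
  44 | 10100101010000001 | 1 | 1
  45 | 01001010100000011 | 0 | 0
  46 | 10010101000000110 | 1 | 0
  47 | 00101010000001100 | 0 | 0
  48 | 01010100000011000 | 0 | 1
  49 | 10101000000110001 | 1 | 1
  50 | 01010000001100011 | 0 | 1
  51 | 10100000011000111 | 1 | 1
  52 | 01000000110001111 | 0 | 0
  53 | 10000001100011110 | 1 | 1
  54 | 00000011000111101 | 0 | 0
  55 | 00000110001111010 | 0 | 0
  56 | 00001100011110100 | 0 | 0
  57 | 00011000111101000 | 0 | 1
  58 | 00110001111010001 | 0 | 1
  59 | 01100011110100011 | 0 | 0
  60 | 11000111101000110 | 1 | 1
  61 | 10001111010001101 | 1 | 1
  62 | 00011110100011011 | 0 | 1
  63 | 00111101000110111 | 0 | 1
  64 | 01111010001101111 | 0 | 1
  65 | 11110100011011111 | 1 | 0

100110011100001110101011111011110111101001001010010101000000110001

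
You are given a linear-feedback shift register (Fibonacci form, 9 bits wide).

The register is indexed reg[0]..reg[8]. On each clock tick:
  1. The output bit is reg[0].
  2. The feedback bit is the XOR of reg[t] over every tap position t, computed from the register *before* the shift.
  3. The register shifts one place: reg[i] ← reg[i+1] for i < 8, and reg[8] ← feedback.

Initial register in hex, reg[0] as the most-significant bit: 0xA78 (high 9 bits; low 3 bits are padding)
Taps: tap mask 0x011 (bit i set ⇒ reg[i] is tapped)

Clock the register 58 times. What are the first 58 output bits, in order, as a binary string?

k : reg_k → out_k, fb_k
0: 101001111 → 1, fb=1
1: 010011111 → 0, fb=1
2: 100111111 → 1, fb=0
3: 001111110 → 0, fb=1
4: 011111101 → 0, fb=1
5: 111111011 → 1, fb=0
6: 111110110 → 1, fb=0
7: 111101100 → 1, fb=1
8: 111011001 → 1, fb=0
9: 110110010 → 1, fb=0
10: 101100100 → 1, fb=1
11: 011001001 → 0, fb=0
12: 110010010 → 1, fb=0
13: 100100100 → 1, fb=1
14: 001001001 → 0, fb=0
15: 010010010 → 0, fb=1
16: 100100101 → 1, fb=1
17: 001001011 → 0, fb=0
18: 010010110 → 0, fb=1
19: 100101101 → 1, fb=1
20: 001011011 → 0, fb=1
21: 010110111 → 0, fb=1
22: 101101111 → 1, fb=1
23: 011011111 → 0, fb=1
24: 110111111 → 1, fb=0
25: 101111110 → 1, fb=0
26: 011111100 → 0, fb=1
27: 111111001 → 1, fb=0
28: 111110010 → 1, fb=0
29: 111100100 → 1, fb=1
30: 111001001 → 1, fb=1
31: 110010011 → 1, fb=0
32: 100100110 → 1, fb=1
33: 001001101 → 0, fb=0
34: 010011010 → 0, fb=1
35: 100110101 → 1, fb=0
36: 001101010 → 0, fb=0
37: 011010100 → 0, fb=1
38: 110101001 → 1, fb=1
39: 101010011 → 1, fb=0
40: 010100110 → 0, fb=0
41: 101001100 → 1, fb=1
42: 010011001 → 0, fb=1
43: 100110011 → 1, fb=0
44: 001100110 → 0, fb=0
45: 011001100 → 0, fb=0
46: 110011000 → 1, fb=0
47: 100110000 → 1, fb=0
48: 001100000 → 0, fb=0
49: 011000000 → 0, fb=0
50: 110000000 → 1, fb=1
51: 100000001 → 1, fb=1
52: 000000011 → 0, fb=0
53: 000000110 → 0, fb=0
54: 000001100 → 0, fb=0
55: 000011000 → 0, fb=1
56: 000110001 → 0, fb=1
57: 001100011 → 0, fb=0

1010011111101100100100101101111110010011010100110011000000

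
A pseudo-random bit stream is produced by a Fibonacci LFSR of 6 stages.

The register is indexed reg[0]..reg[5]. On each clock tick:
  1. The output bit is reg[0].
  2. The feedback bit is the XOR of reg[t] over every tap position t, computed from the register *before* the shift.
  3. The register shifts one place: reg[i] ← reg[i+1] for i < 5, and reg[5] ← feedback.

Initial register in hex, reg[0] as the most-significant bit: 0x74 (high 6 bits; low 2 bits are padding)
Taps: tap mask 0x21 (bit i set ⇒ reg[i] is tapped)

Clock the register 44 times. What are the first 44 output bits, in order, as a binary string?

01110110100100111000101111001010001100001000

step | reg (before) | out | fb
   0 | 011101 | 0 | 1
   1 | 111011 | 1 | 0
   2 | 110110 | 1 | 1
   3 | 101101 | 1 | 0
   4 | 011010 | 0 | 0
   5 | 110100 | 1 | 1
   6 | 101001 | 1 | 0
   7 | 010010 | 0 | 0
   8 | 100100 | 1 | 1
   9 | 001001 | 0 | 1
  10 | 010011 | 0 | 1
  11 | 100111 | 1 | 0
  12 | 001110 | 0 | 0
  13 | 011100 | 0 | 0
  14 | 111000 | 1 | 1
  15 | 110001 | 1 | 0
  16 | 100010 | 1 | 1
  17 | 000101 | 0 | 1
  18 | 001011 | 0 | 1
  19 | 010111 | 0 | 1
  20 | 101111 | 1 | 0
  21 | 011110 | 0 | 0
  22 | 111100 | 1 | 1
  23 | 111001 | 1 | 0
  24 | 110010 | 1 | 1
  25 | 100101 | 1 | 0
  26 | 001010 | 0 | 0
  27 | 010100 | 0 | 0
  28 | 101000 | 1 | 1
  29 | 010001 | 0 | 1
  30 | 100011 | 1 | 0
  31 | 000110 | 0 | 0
  32 | 001100 | 0 | 0
  33 | 011000 | 0 | 0
  34 | 110000 | 1 | 1
  35 | 100001 | 1 | 0
  36 | 000010 | 0 | 0
  37 | 000100 | 0 | 0
  38 | 001000 | 0 | 0
  39 | 010000 | 0 | 0
  40 | 100000 | 1 | 1
  41 | 000001 | 0 | 1
  42 | 000011 | 0 | 1
  43 | 000111 | 0 | 1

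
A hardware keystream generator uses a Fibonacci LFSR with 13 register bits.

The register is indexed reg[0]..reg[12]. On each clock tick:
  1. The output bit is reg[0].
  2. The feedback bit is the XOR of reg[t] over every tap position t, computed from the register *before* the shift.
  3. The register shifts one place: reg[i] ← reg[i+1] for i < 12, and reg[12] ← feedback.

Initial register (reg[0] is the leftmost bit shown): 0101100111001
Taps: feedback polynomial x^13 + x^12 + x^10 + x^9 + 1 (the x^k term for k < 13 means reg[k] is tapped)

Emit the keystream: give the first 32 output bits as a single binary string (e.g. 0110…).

step | reg (before) | out | fb
   0 | 0101100111001 | 0 | 0
   1 | 1011001110010 | 1 | 1
   2 | 0110011100101 | 0 | 0
   3 | 1100111001010 | 1 | 0
   4 | 1001110010100 | 1 | 0
   5 | 0011100101000 | 0 | 1
   6 | 0111001010001 | 0 | 1
   7 | 1110010100011 | 1 | 0
   8 | 1100101000110 | 1 | 0
   9 | 1001010001100 | 1 | 1
  10 | 0010100011001 | 0 | 0
  11 | 0101000110010 | 0 | 0
  12 | 1010001100100 | 1 | 0
  13 | 0100011001000 | 0 | 1
  14 | 1000110010001 | 1 | 0
  15 | 0001100100010 | 0 | 0
  16 | 0011001000100 | 0 | 1
  17 | 0110010001001 | 0 | 0
  18 | 1100100010010 | 1 | 1
  19 | 1001000100101 | 1 | 1
  20 | 0010001001011 | 0 | 0
  21 | 0100010010110 | 0 | 1
  22 | 1000100101101 | 1 | 0
  23 | 0001001011010 | 0 | 1
  24 | 0010010110101 | 0 | 0
  25 | 0100101101010 | 0 | 1
  26 | 1001011010101 | 1 | 1
  27 | 0010110101011 | 0 | 0
  28 | 0101101010110 | 0 | 1
  29 | 1011010101101 | 1 | 0
  30 | 0110101011010 | 0 | 1
  31 | 1101010110101 | 1 | 1

01011001110010100011001000100101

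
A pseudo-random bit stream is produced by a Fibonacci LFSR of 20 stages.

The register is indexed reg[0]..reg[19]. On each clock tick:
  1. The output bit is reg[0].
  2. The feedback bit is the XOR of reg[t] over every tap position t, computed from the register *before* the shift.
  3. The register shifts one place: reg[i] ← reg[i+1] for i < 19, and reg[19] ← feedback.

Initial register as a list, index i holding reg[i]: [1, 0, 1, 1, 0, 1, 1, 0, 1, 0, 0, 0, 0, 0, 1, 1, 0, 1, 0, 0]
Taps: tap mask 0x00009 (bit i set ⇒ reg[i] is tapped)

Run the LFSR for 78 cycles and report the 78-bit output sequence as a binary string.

step | reg (before) | out | fb
   0 | 10110110100000110100 | 1 | 0
   1 | 01101101000001101000 | 0 | 0
   2 | 11011010000011010000 | 1 | 0
   3 | 10110100000110100000 | 1 | 0
   4 | 01101000001101000000 | 0 | 0
   5 | 11010000011010000000 | 1 | 0
   6 | 10100000110100000000 | 1 | 1
   7 | 01000001101000000001 | 0 | 0
   8 | 10000011010000000010 | 1 | 1
   9 | 00000110100000000101 | 0 | 0
  10 | 00001101000000001010 | 0 | 0
  11 | 00011010000000010100 | 0 | 1
  12 | 00110100000000101001 | 0 | 1
  13 | 01101000000001010011 | 0 | 0
  14 | 11010000000010100110 | 1 | 0
  15 | 10100000000101001100 | 1 | 1
  16 | 01000000001010011001 | 0 | 0
  17 | 10000000010100110010 | 1 | 1
  18 | 00000000101001100101 | 0 | 0
  19 | 00000001010011001010 | 0 | 0
  20 | 00000010100110010100 | 0 | 0
  21 | 00000101001100101000 | 0 | 0
  22 | 00001010011001010000 | 0 | 0
  23 | 00010100110010100000 | 0 | 1
  24 | 00101001100101000001 | 0 | 0
  25 | 01010011001010000010 | 0 | 1
  26 | 10100110010100000101 | 1 | 1
  27 | 01001100101000001011 | 0 | 0
  28 | 10011001010000010110 | 1 | 0
  29 | 00110010100000101100 | 0 | 1
  30 | 01100101000001011001 | 0 | 0
  31 | 11001010000010110010 | 1 | 1
  32 | 10010100000101100101 | 1 | 0
  33 | 00101000001011001010 | 0 | 0
  34 | 01010000010110010100 | 0 | 1
  35 | 10100000101100101001 | 1 | 1
  36 | 01000001011001010011 | 0 | 0
  37 | 10000010110010100110 | 1 | 1
  38 | 00000101100101001101 | 0 | 0
  39 | 00001011001010011010 | 0 | 0
  40 | 00010110010100110100 | 0 | 1
  41 | 00101100101001101001 | 0 | 0
  42 | 01011001010011010010 | 0 | 1
  43 | 10110010100110100101 | 1 | 0
  44 | 01100101001101001010 | 0 | 0
  45 | 11001010011010010100 | 1 | 1
  46 | 10010100110100101001 | 1 | 0
  47 | 00101001101001010010 | 0 | 0
  48 | 01010011010010100100 | 0 | 1
  49 | 10100110100101001001 | 1 | 1
  50 | 01001101001010010011 | 0 | 0
  51 | 10011010010100100110 | 1 | 0
  52 | 00110100101001001100 | 0 | 1
  53 | 01101001010010011001 | 0 | 0
  54 | 11010010100100110010 | 1 | 0
  55 | 10100101001001100100 | 1 | 1
  56 | 01001010010011001001 | 0 | 0
  57 | 10010100100110010010 | 1 | 0
  58 | 00101001001100100100 | 0 | 0
  59 | 01010010011001001000 | 0 | 1
  60 | 10100100110010010001 | 1 | 1
  61 | 01001001100100100011 | 0 | 0
  62 | 10010011001001000110 | 1 | 0
  63 | 00100110010010001100 | 0 | 0
  64 | 01001100100100011000 | 0 | 0
  65 | 10011001001000110000 | 1 | 0
  66 | 00110010010001100000 | 0 | 1
  67 | 01100100100011000001 | 0 | 0
  68 | 11001001000110000010 | 1 | 1
  69 | 10010010001100000101 | 1 | 0
  70 | 00100100011000001010 | 0 | 0
  71 | 01001000110000010100 | 0 | 0
  72 | 10010001100000101000 | 1 | 0
  73 | 00100011000001010000 | 0 | 0
  74 | 01000110000010100000 | 0 | 0
  75 | 10001100000101000000 | 1 | 1
  76 | 00011000001010000001 | 0 | 1
  77 | 00110000010100000011 | 0 | 1

101101101000001101000000001010011001010000010110010100110100101001001100100100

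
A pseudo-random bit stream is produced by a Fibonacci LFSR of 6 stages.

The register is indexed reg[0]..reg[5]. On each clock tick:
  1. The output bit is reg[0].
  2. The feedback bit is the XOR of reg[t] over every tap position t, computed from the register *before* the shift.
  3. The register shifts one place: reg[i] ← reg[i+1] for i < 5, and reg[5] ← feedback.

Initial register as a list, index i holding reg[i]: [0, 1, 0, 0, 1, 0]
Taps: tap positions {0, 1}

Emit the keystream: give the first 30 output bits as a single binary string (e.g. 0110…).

010010110111011001101010111111

k : reg_k → out_k, fb_k
0: 010010 → 0, fb=1
1: 100101 → 1, fb=1
2: 001011 → 0, fb=0
3: 010110 → 0, fb=1
4: 101101 → 1, fb=1
5: 011011 → 0, fb=1
6: 110111 → 1, fb=0
7: 101110 → 1, fb=1
8: 011101 → 0, fb=1
9: 111011 → 1, fb=0
10: 110110 → 1, fb=0
11: 101100 → 1, fb=1
12: 011001 → 0, fb=1
13: 110011 → 1, fb=0
14: 100110 → 1, fb=1
15: 001101 → 0, fb=0
16: 011010 → 0, fb=1
17: 110101 → 1, fb=0
18: 101010 → 1, fb=1
19: 010101 → 0, fb=1
20: 101011 → 1, fb=1
21: 010111 → 0, fb=1
22: 101111 → 1, fb=1
23: 011111 → 0, fb=1
24: 111111 → 1, fb=0
25: 111110 → 1, fb=0
26: 111100 → 1, fb=0
27: 111000 → 1, fb=0
28: 110000 → 1, fb=0
29: 100000 → 1, fb=1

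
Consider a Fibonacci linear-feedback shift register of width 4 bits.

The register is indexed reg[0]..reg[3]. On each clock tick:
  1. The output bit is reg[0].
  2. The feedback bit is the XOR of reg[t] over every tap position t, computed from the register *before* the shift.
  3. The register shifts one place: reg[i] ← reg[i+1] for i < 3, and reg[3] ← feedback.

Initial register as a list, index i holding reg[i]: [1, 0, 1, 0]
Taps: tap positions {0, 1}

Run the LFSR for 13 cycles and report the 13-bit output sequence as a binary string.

1010111100010

k : reg_k → out_k, fb_k
0: 1010 → 1, fb=1
1: 0101 → 0, fb=1
2: 1011 → 1, fb=1
3: 0111 → 0, fb=1
4: 1111 → 1, fb=0
5: 1110 → 1, fb=0
6: 1100 → 1, fb=0
7: 1000 → 1, fb=1
8: 0001 → 0, fb=0
9: 0010 → 0, fb=0
10: 0100 → 0, fb=1
11: 1001 → 1, fb=1
12: 0011 → 0, fb=0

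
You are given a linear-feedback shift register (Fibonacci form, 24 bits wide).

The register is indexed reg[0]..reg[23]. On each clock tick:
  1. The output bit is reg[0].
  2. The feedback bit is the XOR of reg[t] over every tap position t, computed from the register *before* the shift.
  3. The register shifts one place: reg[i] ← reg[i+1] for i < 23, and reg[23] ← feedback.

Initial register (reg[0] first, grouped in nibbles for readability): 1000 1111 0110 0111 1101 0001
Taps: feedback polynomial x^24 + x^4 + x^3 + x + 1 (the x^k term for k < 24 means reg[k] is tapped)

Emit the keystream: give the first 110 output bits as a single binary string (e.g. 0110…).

10001111011001111101000100011100111010111110101000001100110111011100111010111110010101001100110111010101000101

k : reg_k → out_k, fb_k
0: 100011110110011111010001 → 1, fb=0
1: 000111101100111110100010 → 0, fb=0
2: 001111011001111101000100 → 0, fb=0
3: 011110110011111010001000 → 0, fb=1
4: 111101100111110100010001 → 1, fb=1
5: 111011001111101000100011 → 1, fb=1
6: 110110011111010001000111 → 1, fb=0
7: 101100111110100010001110 → 1, fb=0
8: 011001111101000100011100 → 0, fb=1
9: 110011111010001000111001 → 1, fb=1
10: 100111110100010001110011 → 1, fb=1
11: 001111101000100011100111 → 0, fb=0
12: 011111010001000111001110 → 0, fb=1
13: 111110100010001110011101 → 1, fb=0
14: 111101000100011100111010 → 1, fb=1
15: 111010001000111001110101 → 1, fb=1
16: 110100010001110011101011 → 1, fb=1
17: 101000100011100111010111 → 1, fb=1
18: 010001000111001110101111 → 0, fb=1
19: 100010001110011101011111 → 1, fb=0
20: 000100011100111010111110 → 0, fb=1
21: 001000111001110101111101 → 0, fb=0
22: 010001110011101011111010 → 0, fb=1
23: 100011100111010111110101 → 1, fb=0
24: 000111001110101111101010 → 0, fb=0
25: 001110011101011111010100 → 0, fb=0
26: 011100111010111110101000 → 0, fb=0
27: 111001110101111101010000 → 1, fb=0
28: 110011101011111010100000 → 1, fb=1
29: 100111010111110101000001 → 1, fb=1
30: 001110101111101010000011 → 0, fb=0
31: 011101011111010100000110 → 0, fb=0
32: 111010111110101000001100 → 1, fb=1
33: 110101111101010000011001 → 1, fb=1
34: 101011111010100000110011 → 1, fb=0
35: 010111110101000001100110 → 0, fb=1
36: 101111101010000011001101 → 1, fb=1
37: 011111010100000110011011 → 0, fb=1
38: 111110101000001100110111 → 1, fb=0
39: 111101010000011001101110 → 1, fb=1
40: 111010100000110011011101 → 1, fb=1
41: 110101000001100110111011 → 1, fb=1
42: 101010000011001101110111 → 1, fb=0
43: 010100000110011011101110 → 0, fb=0
44: 101000001100110111011100 → 1, fb=1
45: 010000011001101110111001 → 0, fb=1
46: 100000110011011101110011 → 1, fb=1
47: 000001100110111011100111 → 0, fb=0
48: 000011001101110111001110 → 0, fb=1
49: 000110011011101110011101 → 0, fb=0
50: 001100110111011100111010 → 0, fb=1
51: 011001101110111001110101 → 0, fb=1
52: 110011011101110011101011 → 1, fb=1
53: 100110111011100111010111 → 1, fb=1
54: 001101110111001110101111 → 0, fb=1
55: 011011101110011101011111 → 0, fb=0
56: 110111011100111010111110 → 1, fb=0
57: 101110111001110101111100 → 1, fb=1
58: 011101110011101011111001 → 0, fb=0
59: 111011100111010111110010 → 1, fb=1
60: 110111001110101111100101 → 1, fb=0
61: 101110011101011111001010 → 1, fb=1
62: 011100111010111110010101 → 0, fb=0
63: 111001110101111100101010 → 1, fb=0
64: 110011101011111001010100 → 1, fb=1
65: 100111010111110010101001 → 1, fb=1
66: 001110101111100101010011 → 0, fb=0
67: 011101011111001010100110 → 0, fb=0
68: 111010111110010101001100 → 1, fb=1
69: 110101111100101010011001 → 1, fb=1
70: 101011111001010100110011 → 1, fb=0
71: 010111110010101001100110 → 0, fb=1
72: 101111100101010011001101 → 1, fb=1
73: 011111001010100110011011 → 0, fb=1
74: 111110010101001100110111 → 1, fb=0
75: 111100101010011001101110 → 1, fb=1
76: 111001010100110011011101 → 1, fb=0
77: 110010101001100110111010 → 1, fb=1
78: 100101010011001101110101 → 1, fb=0
79: 001010100110011011101010 → 0, fb=1
80: 010101001100110111010101 → 0, fb=0
81: 101010011001101110101010 → 1, fb=0
82: 010100110011011101010100 → 0, fb=0
83: 101001100110111010101000 → 1, fb=1
84: 010011001101110101010001 → 0, fb=0
85: 100110011011101010100010 → 1, fb=1
86: 001100110111010101000101 → 0, fb=1
87: 011001101110101010001011 → 0, fb=1
88: 110011011101010100010111 → 1, fb=1
89: 100110111010101000101111 → 1, fb=1
90: 001101110101010001011111 → 0, fb=1
91: 011011101010100010111111 → 0, fb=0
92: 110111010101000101111110 → 1, fb=0
93: 101110101010001011111100 → 1, fb=1
94: 011101010100010111111001 → 0, fb=0
95: 111010101000101111110010 → 1, fb=1
96: 110101010001011111100101 → 1, fb=1
97: 101010100010111111001011 → 1, fb=0
98: 010101000101111110010110 → 0, fb=0
99: 101010001011111100101100 → 1, fb=0
100: 010100010111111001011000 → 0, fb=0
101: 101000101111110010110000 → 1, fb=1
102: 010001011111100101100001 → 0, fb=1
103: 100010111111001011000011 → 1, fb=0
104: 000101111110010110000110 → 0, fb=1
105: 001011111100101100001101 → 0, fb=1
106: 010111111001011000011011 → 0, fb=1
107: 101111110010110000110111 → 1, fb=1
108: 011111100101100001101111 → 0, fb=1
109: 111111001011000011011111 → 1, fb=0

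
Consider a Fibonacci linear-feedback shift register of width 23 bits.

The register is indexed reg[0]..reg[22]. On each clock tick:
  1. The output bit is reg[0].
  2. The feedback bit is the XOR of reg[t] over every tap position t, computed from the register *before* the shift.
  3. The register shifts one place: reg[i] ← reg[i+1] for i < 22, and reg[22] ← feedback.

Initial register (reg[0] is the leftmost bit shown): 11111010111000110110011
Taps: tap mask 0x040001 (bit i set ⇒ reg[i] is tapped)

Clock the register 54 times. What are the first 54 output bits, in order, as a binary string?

111110101110001101100110110000111101100000001101111010

k : reg_k → out_k, fb_k
0: 11111010111000110110011 → 1, fb=0
1: 11110101110001101100110 → 1, fb=1
2: 11101011100011011001101 → 1, fb=1
3: 11010111000110110011011 → 1, fb=0
4: 10101110001101100110110 → 1, fb=0
5: 01011100011011001101100 → 0, fb=0
6: 10111000110110011011000 → 1, fb=0
7: 01110001101100110110000 → 0, fb=1
8: 11100011011001101100001 → 1, fb=1
9: 11000110110011011000011 → 1, fb=1
10: 10001101100110110000111 → 1, fb=1
11: 00011011001101100001111 → 0, fb=0
12: 00110110011011000011110 → 0, fb=1
13: 01101100110110000111101 → 0, fb=1
14: 11011001101100001111011 → 1, fb=0
15: 10110011011000011110110 → 1, fb=0
16: 01100110110000111101100 → 0, fb=0
17: 11001101100001111011000 → 1, fb=0
18: 10011011000011110110000 → 1, fb=0
19: 00110110000111101100000 → 0, fb=0
20: 01101100001111011000000 → 0, fb=0
21: 11011000011110110000000 → 1, fb=1
22: 10110000111101100000001 → 1, fb=1
23: 01100001111011000000011 → 0, fb=0
24: 11000011110110000000110 → 1, fb=1
25: 10000111101100000001101 → 1, fb=1
26: 00001111011000000011011 → 0, fb=1
27: 00011110110000000110111 → 0, fb=1
28: 00111101100000001101111 → 0, fb=0
29: 01111011000000011011110 → 0, fb=1
30: 11110110000000110111101 → 1, fb=0
31: 11101100000001101111010 → 1, fb=0
32: 11011000000011011110100 → 1, fb=0
33: 10110000000110111101000 → 1, fb=1
34: 01100000001101111010001 → 0, fb=1
35: 11000000011011110100011 → 1, fb=1
36: 10000000110111101000111 → 1, fb=1
37: 00000001101111010001111 → 0, fb=0
38: 00000011011110100011110 → 0, fb=1
39: 00000110111101000111101 → 0, fb=1
40: 00001101111010001111011 → 0, fb=1
41: 00011011110100011110111 → 0, fb=1
42: 00110111101000111101111 → 0, fb=0
43: 01101111010001111011110 → 0, fb=1
44: 11011110100011110111101 → 1, fb=0
45: 10111101000111101111010 → 1, fb=0
46: 01111010001111011110100 → 0, fb=1
47: 11110100011110111101001 → 1, fb=1
48: 11101000111101111010011 → 1, fb=0
49: 11010001111011110100110 → 1, fb=1
50: 10100011110111101001101 → 1, fb=1
51: 01000111101111010011011 → 0, fb=1
52: 10001111011110100110111 → 1, fb=0
53: 00011110111101001101110 → 0, fb=0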